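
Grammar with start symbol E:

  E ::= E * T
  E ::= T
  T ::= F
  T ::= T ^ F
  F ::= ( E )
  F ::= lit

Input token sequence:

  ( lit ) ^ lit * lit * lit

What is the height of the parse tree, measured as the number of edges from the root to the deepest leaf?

[E [E [E [T [T [F ( [E [T [F lit]]] )]] ^ [F lit]]] * [T [F lit]]] * [T [F lit]]]

9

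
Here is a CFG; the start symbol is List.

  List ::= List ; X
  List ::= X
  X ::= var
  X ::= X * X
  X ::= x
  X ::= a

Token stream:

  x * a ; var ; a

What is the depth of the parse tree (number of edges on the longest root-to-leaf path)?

5

[List [List [List [X [X x] * [X a]]] ; [X var]] ; [X a]]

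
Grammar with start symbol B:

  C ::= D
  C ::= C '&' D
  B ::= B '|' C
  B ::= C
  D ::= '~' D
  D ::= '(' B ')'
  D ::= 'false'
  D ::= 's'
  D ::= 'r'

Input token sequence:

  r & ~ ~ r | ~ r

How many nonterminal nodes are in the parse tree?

11

[B [B [C [C [D r]] & [D ~ [D ~ [D r]]]]] | [C [D ~ [D r]]]]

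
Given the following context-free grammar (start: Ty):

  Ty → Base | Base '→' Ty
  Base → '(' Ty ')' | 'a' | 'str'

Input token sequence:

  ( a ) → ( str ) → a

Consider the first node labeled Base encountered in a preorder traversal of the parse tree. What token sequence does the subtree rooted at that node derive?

[Ty [Base ( [Ty [Base a]] )] → [Ty [Base ( [Ty [Base str]] )] → [Ty [Base a]]]]

( a )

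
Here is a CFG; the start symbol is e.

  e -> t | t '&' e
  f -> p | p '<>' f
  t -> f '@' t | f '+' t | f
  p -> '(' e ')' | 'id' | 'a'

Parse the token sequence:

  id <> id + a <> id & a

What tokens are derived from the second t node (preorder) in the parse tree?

[e [t [f [p id] <> [f [p id]]] + [t [f [p a] <> [f [p id]]]]] & [e [t [f [p a]]]]]

a <> id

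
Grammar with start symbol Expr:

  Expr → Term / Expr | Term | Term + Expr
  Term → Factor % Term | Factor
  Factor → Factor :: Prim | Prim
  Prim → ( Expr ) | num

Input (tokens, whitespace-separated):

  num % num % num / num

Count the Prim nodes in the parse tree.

4

[Expr [Term [Factor [Prim num]] % [Term [Factor [Prim num]] % [Term [Factor [Prim num]]]]] / [Expr [Term [Factor [Prim num]]]]]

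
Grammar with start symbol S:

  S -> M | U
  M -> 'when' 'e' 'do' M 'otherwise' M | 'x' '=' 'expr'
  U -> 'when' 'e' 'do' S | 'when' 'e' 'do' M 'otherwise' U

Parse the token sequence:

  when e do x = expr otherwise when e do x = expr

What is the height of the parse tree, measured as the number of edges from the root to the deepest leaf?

[S [U when e do [M x = expr] otherwise [U when e do [S [M x = expr]]]]]

5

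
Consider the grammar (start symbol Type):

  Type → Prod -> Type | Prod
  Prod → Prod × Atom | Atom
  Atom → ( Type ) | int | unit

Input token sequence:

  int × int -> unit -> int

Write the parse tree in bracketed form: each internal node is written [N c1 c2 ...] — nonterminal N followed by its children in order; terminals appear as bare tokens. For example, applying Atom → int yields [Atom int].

[Type [Prod [Prod [Atom int]] × [Atom int]] -> [Type [Prod [Atom unit]] -> [Type [Prod [Atom int]]]]]

Type
Prod -> Type
Prod × Atom -> Type
Atom × Atom -> Type
int × Atom -> Type
int × int -> Type
int × int -> Prod -> Type
int × int -> Atom -> Type
int × int -> unit -> Type
int × int -> unit -> Prod
int × int -> unit -> Atom
int × int -> unit -> int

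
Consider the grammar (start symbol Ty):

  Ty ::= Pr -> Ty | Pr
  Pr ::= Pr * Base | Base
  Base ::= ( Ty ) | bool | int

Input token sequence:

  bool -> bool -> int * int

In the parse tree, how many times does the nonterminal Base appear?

[Ty [Pr [Base bool]] -> [Ty [Pr [Base bool]] -> [Ty [Pr [Pr [Base int]] * [Base int]]]]]

4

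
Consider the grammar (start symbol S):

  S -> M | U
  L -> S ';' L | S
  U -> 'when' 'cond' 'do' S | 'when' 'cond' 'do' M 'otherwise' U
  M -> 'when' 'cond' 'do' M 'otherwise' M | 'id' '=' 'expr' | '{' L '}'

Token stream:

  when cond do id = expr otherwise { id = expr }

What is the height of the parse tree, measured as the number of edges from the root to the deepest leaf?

[S [M when cond do [M id = expr] otherwise [M { [L [S [M id = expr]]] }]]]

6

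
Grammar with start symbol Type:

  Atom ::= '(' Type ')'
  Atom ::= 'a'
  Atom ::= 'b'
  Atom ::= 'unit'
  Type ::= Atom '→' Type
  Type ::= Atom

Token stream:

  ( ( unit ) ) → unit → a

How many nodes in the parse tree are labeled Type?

[Type [Atom ( [Type [Atom ( [Type [Atom unit]] )]] )] → [Type [Atom unit] → [Type [Atom a]]]]

5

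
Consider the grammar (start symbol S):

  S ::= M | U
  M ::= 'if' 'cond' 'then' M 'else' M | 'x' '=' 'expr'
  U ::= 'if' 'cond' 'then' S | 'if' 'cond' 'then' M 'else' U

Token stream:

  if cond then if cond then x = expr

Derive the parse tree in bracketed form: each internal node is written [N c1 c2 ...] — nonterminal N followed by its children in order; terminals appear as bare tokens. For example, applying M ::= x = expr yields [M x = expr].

S
U
if cond then S
if cond then U
if cond then if cond then S
if cond then if cond then M
if cond then if cond then x = expr

[S [U if cond then [S [U if cond then [S [M x = expr]]]]]]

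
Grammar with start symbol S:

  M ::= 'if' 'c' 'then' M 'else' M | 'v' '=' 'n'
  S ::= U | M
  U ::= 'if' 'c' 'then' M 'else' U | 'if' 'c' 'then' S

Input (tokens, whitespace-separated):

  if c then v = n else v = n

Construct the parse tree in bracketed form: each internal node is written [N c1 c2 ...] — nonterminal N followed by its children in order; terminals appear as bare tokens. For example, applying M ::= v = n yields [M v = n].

[S [M if c then [M v = n] else [M v = n]]]

S
M
if c then M else M
if c then v = n else M
if c then v = n else v = n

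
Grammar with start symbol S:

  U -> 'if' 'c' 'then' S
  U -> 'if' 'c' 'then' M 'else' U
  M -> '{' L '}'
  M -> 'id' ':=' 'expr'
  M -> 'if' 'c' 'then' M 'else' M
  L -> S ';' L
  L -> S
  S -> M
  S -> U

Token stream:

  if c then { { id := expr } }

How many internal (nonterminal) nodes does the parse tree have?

10

[S [U if c then [S [M { [L [S [M { [L [S [M id := expr]]] }]]] }]]]]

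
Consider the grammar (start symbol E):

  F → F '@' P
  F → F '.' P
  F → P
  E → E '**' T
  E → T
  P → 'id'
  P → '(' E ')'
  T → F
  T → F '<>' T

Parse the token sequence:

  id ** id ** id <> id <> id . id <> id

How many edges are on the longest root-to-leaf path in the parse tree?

[E [E [E [T [F [P id]]]] ** [T [F [P id]]]] ** [T [F [P id]] <> [T [F [P id]] <> [T [F [F [P id]] . [P id]] <> [T [F [P id]]]]]]]

7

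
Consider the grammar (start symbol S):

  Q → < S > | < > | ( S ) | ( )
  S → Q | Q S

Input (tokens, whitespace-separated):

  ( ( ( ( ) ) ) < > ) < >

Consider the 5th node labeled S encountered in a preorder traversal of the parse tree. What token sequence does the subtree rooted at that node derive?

[S [Q ( [S [Q ( [S [Q ( [S [Q ( )]] )]] )] [S [Q < >]]] )] [S [Q < >]]]

< >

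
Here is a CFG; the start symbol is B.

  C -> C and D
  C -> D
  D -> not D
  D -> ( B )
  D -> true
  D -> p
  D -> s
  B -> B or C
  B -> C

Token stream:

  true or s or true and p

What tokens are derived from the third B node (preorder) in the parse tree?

[B [B [B [C [D true]]] or [C [D s]]] or [C [C [D true]] and [D p]]]

true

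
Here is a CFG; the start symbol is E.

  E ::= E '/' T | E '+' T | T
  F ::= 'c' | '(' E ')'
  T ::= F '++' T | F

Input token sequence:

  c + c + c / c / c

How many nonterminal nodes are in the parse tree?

[E [E [E [E [E [T [F c]]] + [T [F c]]] + [T [F c]]] / [T [F c]]] / [T [F c]]]

15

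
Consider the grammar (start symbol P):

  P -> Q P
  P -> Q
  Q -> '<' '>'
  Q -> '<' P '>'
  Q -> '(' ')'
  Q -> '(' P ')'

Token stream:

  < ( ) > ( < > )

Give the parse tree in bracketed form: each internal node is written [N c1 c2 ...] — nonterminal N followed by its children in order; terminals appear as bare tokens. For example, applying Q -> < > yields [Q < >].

P
Q P
< P > P
< Q > P
< ( ) > P
< ( ) > Q
< ( ) > ( P )
< ( ) > ( Q )
< ( ) > ( < > )

[P [Q < [P [Q ( )]] >] [P [Q ( [P [Q < >]] )]]]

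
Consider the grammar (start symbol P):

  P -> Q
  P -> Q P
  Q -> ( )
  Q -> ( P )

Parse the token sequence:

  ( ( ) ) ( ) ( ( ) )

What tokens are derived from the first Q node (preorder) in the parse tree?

( ( ) )

[P [Q ( [P [Q ( )]] )] [P [Q ( )] [P [Q ( [P [Q ( )]] )]]]]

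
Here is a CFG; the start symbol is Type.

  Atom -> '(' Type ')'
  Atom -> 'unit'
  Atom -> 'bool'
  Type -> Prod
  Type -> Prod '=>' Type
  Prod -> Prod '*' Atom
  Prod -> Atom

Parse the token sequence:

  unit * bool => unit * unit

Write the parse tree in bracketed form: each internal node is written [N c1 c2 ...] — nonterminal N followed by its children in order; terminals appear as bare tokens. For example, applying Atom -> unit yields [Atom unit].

Type
Prod => Type
Prod * Atom => Type
Atom * Atom => Type
unit * Atom => Type
unit * bool => Type
unit * bool => Prod
unit * bool => Prod * Atom
unit * bool => Atom * Atom
unit * bool => unit * Atom
unit * bool => unit * unit

[Type [Prod [Prod [Atom unit]] * [Atom bool]] => [Type [Prod [Prod [Atom unit]] * [Atom unit]]]]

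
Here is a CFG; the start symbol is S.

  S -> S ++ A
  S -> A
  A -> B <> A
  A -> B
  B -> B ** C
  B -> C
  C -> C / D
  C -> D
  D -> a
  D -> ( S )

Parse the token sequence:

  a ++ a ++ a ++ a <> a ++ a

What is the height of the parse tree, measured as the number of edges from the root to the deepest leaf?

[S [S [S [S [S [A [B [C [D a]]]]] ++ [A [B [C [D a]]]]] ++ [A [B [C [D a]]]]] ++ [A [B [C [D a]]] <> [A [B [C [D a]]]]]] ++ [A [B [C [D a]]]]]

9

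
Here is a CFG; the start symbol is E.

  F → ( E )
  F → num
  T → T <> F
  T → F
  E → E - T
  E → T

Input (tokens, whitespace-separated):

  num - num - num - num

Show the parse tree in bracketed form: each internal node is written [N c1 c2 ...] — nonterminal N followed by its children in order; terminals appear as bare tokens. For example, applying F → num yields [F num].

[E [E [E [E [T [F num]]] - [T [F num]]] - [T [F num]]] - [T [F num]]]

E
E - T
E - T - T
E - T - T - T
T - T - T - T
F - T - T - T
num - T - T - T
num - F - T - T
num - num - T - T
num - num - F - T
num - num - num - T
num - num - num - F
num - num - num - num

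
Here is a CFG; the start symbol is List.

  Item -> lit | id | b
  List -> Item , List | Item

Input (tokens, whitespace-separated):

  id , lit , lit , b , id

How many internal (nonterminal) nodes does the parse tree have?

[List [Item id] , [List [Item lit] , [List [Item lit] , [List [Item b] , [List [Item id]]]]]]

10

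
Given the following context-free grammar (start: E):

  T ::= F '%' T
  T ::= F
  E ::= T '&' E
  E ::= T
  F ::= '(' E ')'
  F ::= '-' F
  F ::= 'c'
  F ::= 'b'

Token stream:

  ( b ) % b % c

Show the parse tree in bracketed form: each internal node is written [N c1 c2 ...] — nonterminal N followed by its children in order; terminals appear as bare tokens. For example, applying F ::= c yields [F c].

[E [T [F ( [E [T [F b]]] )] % [T [F b] % [T [F c]]]]]

E
T
F % T
( E ) % T
( T ) % T
( F ) % T
( b ) % T
( b ) % F % T
( b ) % b % T
( b ) % b % F
( b ) % b % c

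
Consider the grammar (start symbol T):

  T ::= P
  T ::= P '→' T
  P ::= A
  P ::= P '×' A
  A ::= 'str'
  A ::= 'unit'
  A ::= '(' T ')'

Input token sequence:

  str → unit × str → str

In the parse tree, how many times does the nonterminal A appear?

[T [P [A str]] → [T [P [P [A unit]] × [A str]] → [T [P [A str]]]]]

4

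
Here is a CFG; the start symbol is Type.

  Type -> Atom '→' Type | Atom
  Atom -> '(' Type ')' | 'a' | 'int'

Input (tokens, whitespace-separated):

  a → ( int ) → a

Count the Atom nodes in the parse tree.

[Type [Atom a] → [Type [Atom ( [Type [Atom int]] )] → [Type [Atom a]]]]

4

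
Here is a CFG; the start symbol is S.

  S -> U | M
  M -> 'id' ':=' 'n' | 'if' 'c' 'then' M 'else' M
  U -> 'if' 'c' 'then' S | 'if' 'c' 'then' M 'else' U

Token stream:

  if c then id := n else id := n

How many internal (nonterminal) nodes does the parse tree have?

4

[S [M if c then [M id := n] else [M id := n]]]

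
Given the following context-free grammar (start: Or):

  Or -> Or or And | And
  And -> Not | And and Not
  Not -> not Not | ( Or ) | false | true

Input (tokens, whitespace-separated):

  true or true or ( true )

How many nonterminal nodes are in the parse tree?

12

[Or [Or [Or [And [Not true]]] or [And [Not true]]] or [And [Not ( [Or [And [Not true]]] )]]]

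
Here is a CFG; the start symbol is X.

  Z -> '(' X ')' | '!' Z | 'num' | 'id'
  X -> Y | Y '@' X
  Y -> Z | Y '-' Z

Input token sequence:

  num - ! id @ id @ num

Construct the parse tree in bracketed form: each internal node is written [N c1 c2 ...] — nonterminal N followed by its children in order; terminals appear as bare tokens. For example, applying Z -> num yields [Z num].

[X [Y [Y [Z num]] - [Z ! [Z id]]] @ [X [Y [Z id]] @ [X [Y [Z num]]]]]

X
Y @ X
Y - Z @ X
Z - Z @ X
num - Z @ X
num - ! Z @ X
num - ! id @ X
num - ! id @ Y @ X
num - ! id @ Z @ X
num - ! id @ id @ X
num - ! id @ id @ Y
num - ! id @ id @ Z
num - ! id @ id @ num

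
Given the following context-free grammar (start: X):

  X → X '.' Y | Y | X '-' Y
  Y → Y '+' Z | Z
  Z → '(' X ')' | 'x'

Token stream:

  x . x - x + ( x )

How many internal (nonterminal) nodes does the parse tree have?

[X [X [X [Y [Z x]]] . [Y [Z x]]] - [Y [Y [Z x]] + [Z ( [X [Y [Z x]]] )]]]

14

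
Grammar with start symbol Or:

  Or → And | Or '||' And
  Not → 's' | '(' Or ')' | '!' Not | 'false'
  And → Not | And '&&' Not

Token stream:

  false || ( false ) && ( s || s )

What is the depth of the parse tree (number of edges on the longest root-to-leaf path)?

[Or [Or [And [Not false]]] || [And [And [Not ( [Or [And [Not false]]] )]] && [Not ( [Or [Or [And [Not s]]] || [And [Not s]]] )]]]

7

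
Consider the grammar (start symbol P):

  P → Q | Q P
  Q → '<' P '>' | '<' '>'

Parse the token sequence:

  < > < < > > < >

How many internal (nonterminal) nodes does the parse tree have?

[P [Q < >] [P [Q < [P [Q < >]] >] [P [Q < >]]]]

8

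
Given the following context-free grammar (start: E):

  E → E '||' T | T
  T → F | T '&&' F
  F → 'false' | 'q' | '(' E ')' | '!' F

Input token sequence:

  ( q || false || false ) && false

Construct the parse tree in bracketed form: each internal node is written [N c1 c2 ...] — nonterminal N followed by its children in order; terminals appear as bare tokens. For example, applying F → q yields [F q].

[E [T [T [F ( [E [E [E [T [F q]]] || [T [F false]]] || [T [F false]]] )]] && [F false]]]

E
T
T && F
F && F
( E ) && F
( E || T ) && F
( E || T || T ) && F
( T || T || T ) && F
( F || T || T ) && F
( q || T || T ) && F
( q || F || T ) && F
( q || false || T ) && F
( q || false || F ) && F
( q || false || false ) && F
( q || false || false ) && false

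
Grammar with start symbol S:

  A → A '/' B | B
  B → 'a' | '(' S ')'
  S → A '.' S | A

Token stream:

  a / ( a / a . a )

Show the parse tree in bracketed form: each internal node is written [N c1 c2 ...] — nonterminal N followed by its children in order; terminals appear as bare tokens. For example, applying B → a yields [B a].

[S [A [A [B a]] / [B ( [S [A [A [B a]] / [B a]] . [S [A [B a]]]] )]]]

S
A
A / B
B / B
a / B
a / ( S )
a / ( A . S )
a / ( A / B . S )
a / ( B / B . S )
a / ( a / B . S )
a / ( a / a . S )
a / ( a / a . A )
a / ( a / a . B )
a / ( a / a . a )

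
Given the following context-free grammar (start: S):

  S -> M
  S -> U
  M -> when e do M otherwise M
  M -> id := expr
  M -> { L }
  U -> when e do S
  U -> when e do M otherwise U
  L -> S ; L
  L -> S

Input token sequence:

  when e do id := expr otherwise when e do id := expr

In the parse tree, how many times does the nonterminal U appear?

[S [U when e do [M id := expr] otherwise [U when e do [S [M id := expr]]]]]

2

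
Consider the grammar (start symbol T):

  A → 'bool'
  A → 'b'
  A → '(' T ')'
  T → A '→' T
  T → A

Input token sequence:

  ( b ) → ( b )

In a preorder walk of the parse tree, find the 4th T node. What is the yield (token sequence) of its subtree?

[T [A ( [T [A b]] )] → [T [A ( [T [A b]] )]]]

b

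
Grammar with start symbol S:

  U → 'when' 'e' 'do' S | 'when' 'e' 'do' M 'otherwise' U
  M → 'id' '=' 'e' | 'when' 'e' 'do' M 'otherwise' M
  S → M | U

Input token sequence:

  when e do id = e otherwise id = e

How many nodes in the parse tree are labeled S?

[S [M when e do [M id = e] otherwise [M id = e]]]

1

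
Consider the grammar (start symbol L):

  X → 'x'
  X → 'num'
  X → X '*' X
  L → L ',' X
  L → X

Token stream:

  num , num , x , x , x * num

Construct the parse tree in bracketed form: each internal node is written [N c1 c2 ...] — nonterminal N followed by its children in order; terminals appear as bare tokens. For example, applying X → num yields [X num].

L
L , X
L , X , X
L , X , X , X
L , X , X , X , X
X , X , X , X , X
num , X , X , X , X
num , num , X , X , X
num , num , x , X , X
num , num , x , x , X
num , num , x , x , X * X
num , num , x , x , x * X
num , num , x , x , x * num

[L [L [L [L [L [X num]] , [X num]] , [X x]] , [X x]] , [X [X x] * [X num]]]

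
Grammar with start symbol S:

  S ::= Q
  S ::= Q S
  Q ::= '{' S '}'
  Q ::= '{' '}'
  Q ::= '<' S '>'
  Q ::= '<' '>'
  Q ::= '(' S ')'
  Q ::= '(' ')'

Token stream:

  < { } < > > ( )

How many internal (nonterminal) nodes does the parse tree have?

8

[S [Q < [S [Q { }] [S [Q < >]]] >] [S [Q ( )]]]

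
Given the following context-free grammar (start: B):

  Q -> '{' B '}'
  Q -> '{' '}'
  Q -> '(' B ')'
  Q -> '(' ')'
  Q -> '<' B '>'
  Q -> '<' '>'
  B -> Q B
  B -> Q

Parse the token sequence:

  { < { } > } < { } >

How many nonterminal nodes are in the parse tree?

10

[B [Q { [B [Q < [B [Q { }]] >]] }] [B [Q < [B [Q { }]] >]]]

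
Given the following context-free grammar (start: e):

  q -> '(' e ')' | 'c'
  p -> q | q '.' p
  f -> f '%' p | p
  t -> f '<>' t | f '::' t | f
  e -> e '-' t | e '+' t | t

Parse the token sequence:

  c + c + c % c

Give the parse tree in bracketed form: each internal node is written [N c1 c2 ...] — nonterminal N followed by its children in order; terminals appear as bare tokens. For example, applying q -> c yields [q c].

[e [e [e [t [f [p [q c]]]]] + [t [f [p [q c]]]]] + [t [f [f [p [q c]]] % [p [q c]]]]]

e
e + t
e + t + t
t + t + t
f + t + t
p + t + t
q + t + t
c + t + t
c + f + t
c + p + t
c + q + t
c + c + t
c + c + f
c + c + f % p
c + c + p % p
c + c + q % p
c + c + c % p
c + c + c % q
c + c + c % c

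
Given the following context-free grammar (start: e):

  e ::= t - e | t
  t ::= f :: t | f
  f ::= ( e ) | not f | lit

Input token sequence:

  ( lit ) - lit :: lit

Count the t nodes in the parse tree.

[e [t [f ( [e [t [f lit]]] )]] - [e [t [f lit] :: [t [f lit]]]]]

4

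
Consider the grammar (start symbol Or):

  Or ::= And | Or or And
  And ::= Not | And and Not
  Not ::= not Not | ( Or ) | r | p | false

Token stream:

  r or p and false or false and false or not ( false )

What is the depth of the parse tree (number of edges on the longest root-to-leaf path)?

[Or [Or [Or [Or [And [Not r]]] or [And [And [Not p]] and [Not false]]] or [And [And [Not false]] and [Not false]]] or [And [Not not [Not ( [Or [And [Not false]]] )]]]]

7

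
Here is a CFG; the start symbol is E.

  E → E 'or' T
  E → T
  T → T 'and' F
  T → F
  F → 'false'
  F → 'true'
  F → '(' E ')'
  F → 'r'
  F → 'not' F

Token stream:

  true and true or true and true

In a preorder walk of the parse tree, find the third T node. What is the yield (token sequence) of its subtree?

true and true

[E [E [T [T [F true]] and [F true]]] or [T [T [F true]] and [F true]]]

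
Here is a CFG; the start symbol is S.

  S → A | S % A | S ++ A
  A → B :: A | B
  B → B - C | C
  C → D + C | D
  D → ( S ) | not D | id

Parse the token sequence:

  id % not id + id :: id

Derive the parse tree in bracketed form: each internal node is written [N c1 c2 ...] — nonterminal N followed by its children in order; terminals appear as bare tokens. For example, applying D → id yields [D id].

[S [S [A [B [C [D id]]]]] % [A [B [C [D not [D id]] + [C [D id]]]] :: [A [B [C [D id]]]]]]

S
S % A
A % A
B % A
C % A
D % A
id % A
id % B :: A
id % C :: A
id % D + C :: A
id % not D + C :: A
id % not id + C :: A
id % not id + D :: A
id % not id + id :: A
id % not id + id :: B
id % not id + id :: C
id % not id + id :: D
id % not id + id :: id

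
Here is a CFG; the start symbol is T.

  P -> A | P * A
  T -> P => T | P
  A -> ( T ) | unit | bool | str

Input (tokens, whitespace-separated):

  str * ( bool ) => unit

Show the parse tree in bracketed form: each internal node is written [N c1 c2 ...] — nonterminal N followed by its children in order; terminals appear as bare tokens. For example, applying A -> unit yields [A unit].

[T [P [P [A str]] * [A ( [T [P [A bool]]] )]] => [T [P [A unit]]]]

T
P => T
P * A => T
A * A => T
str * A => T
str * ( T ) => T
str * ( P ) => T
str * ( A ) => T
str * ( bool ) => T
str * ( bool ) => P
str * ( bool ) => A
str * ( bool ) => unit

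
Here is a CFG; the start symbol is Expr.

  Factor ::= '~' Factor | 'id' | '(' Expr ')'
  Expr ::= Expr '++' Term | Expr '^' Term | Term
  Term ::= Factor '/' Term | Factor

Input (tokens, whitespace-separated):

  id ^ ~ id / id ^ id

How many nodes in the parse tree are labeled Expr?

[Expr [Expr [Expr [Term [Factor id]]] ^ [Term [Factor ~ [Factor id]] / [Term [Factor id]]]] ^ [Term [Factor id]]]

3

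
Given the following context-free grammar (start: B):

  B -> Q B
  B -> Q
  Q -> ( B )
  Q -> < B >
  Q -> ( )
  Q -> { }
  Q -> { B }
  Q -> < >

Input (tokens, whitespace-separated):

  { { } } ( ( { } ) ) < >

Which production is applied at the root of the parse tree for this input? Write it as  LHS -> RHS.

B -> Q B

[B [Q { [B [Q { }]] }] [B [Q ( [B [Q ( [B [Q { }]] )]] )] [B [Q < >]]]]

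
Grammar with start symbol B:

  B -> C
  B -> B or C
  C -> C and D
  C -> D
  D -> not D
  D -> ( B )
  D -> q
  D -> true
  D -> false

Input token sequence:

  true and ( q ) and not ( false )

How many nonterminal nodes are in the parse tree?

[B [C [C [C [D true]] and [D ( [B [C [D q]]] )]] and [D not [D ( [B [C [D false]]] )]]]]

14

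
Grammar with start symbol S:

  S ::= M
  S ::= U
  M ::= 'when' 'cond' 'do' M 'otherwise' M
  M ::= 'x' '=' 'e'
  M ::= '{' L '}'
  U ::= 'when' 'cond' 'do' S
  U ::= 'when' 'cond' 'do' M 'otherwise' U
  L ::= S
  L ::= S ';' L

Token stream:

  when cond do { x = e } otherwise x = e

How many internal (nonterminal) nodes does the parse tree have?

[S [M when cond do [M { [L [S [M x = e]]] }] otherwise [M x = e]]]

7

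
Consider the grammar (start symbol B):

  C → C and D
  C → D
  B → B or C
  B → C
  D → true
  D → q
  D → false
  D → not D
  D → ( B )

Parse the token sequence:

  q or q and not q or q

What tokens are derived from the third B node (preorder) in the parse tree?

[B [B [B [C [D q]]] or [C [C [D q]] and [D not [D q]]]] or [C [D q]]]

q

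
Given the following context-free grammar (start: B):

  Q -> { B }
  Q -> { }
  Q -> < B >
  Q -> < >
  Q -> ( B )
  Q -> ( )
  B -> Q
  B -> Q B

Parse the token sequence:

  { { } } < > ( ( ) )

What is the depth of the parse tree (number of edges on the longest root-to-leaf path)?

6

[B [Q { [B [Q { }]] }] [B [Q < >] [B [Q ( [B [Q ( )]] )]]]]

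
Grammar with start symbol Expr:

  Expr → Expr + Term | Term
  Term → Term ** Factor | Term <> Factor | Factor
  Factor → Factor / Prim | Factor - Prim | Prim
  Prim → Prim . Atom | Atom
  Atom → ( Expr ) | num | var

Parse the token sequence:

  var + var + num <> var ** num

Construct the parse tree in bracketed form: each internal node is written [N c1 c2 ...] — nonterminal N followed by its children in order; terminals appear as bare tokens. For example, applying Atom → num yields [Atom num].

[Expr [Expr [Expr [Term [Factor [Prim [Atom var]]]]] + [Term [Factor [Prim [Atom var]]]]] + [Term [Term [Term [Factor [Prim [Atom num]]]] <> [Factor [Prim [Atom var]]]] ** [Factor [Prim [Atom num]]]]]

Expr
Expr + Term
Expr + Term + Term
Term + Term + Term
Factor + Term + Term
Prim + Term + Term
Atom + Term + Term
var + Term + Term
var + Factor + Term
var + Prim + Term
var + Atom + Term
var + var + Term
var + var + Term ** Factor
var + var + Term <> Factor ** Factor
var + var + Factor <> Factor ** Factor
var + var + Prim <> Factor ** Factor
var + var + Atom <> Factor ** Factor
var + var + num <> Factor ** Factor
var + var + num <> Prim ** Factor
var + var + num <> Atom ** Factor
var + var + num <> var ** Factor
var + var + num <> var ** Prim
var + var + num <> var ** Atom
var + var + num <> var ** num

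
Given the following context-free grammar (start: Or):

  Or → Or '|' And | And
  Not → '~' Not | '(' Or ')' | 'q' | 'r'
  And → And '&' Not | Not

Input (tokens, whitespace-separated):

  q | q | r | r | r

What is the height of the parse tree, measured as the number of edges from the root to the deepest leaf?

[Or [Or [Or [Or [Or [And [Not q]]] | [And [Not q]]] | [And [Not r]]] | [And [Not r]]] | [And [Not r]]]

7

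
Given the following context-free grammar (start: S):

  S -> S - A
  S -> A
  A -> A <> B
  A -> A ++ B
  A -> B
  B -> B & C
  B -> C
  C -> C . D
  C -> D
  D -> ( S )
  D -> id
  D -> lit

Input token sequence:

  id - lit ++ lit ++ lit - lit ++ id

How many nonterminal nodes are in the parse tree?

27

[S [S [S [A [B [C [D id]]]]] - [A [A [A [B [C [D lit]]]] ++ [B [C [D lit]]]] ++ [B [C [D lit]]]]] - [A [A [B [C [D lit]]]] ++ [B [C [D id]]]]]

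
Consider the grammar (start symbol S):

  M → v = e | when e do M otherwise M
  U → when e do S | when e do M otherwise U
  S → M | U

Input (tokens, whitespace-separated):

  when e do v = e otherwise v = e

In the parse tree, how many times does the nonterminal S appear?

[S [M when e do [M v = e] otherwise [M v = e]]]

1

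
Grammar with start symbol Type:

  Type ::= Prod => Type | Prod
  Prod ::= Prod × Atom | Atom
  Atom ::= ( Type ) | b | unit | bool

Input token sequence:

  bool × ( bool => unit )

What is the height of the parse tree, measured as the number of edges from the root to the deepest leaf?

7

[Type [Prod [Prod [Atom bool]] × [Atom ( [Type [Prod [Atom bool]] => [Type [Prod [Atom unit]]]] )]]]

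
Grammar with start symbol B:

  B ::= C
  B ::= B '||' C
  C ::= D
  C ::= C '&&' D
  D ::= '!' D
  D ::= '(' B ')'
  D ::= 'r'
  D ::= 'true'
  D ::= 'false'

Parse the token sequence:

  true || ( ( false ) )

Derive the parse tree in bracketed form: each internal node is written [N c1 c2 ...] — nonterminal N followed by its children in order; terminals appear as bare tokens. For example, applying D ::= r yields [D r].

[B [B [C [D true]]] || [C [D ( [B [C [D ( [B [C [D false]]] )]]] )]]]

B
B || C
C || C
D || C
true || C
true || D
true || ( B )
true || ( C )
true || ( D )
true || ( ( B ) )
true || ( ( C ) )
true || ( ( D ) )
true || ( ( false ) )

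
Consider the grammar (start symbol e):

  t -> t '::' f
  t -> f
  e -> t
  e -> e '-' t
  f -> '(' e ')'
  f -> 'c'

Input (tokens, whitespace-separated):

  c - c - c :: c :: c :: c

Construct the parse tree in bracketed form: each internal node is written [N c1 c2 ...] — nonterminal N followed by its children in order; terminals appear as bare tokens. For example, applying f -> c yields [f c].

e
e - t
e - t - t
t - t - t
f - t - t
c - t - t
c - f - t
c - c - t
c - c - t :: f
c - c - t :: f :: f
c - c - t :: f :: f :: f
c - c - f :: f :: f :: f
c - c - c :: f :: f :: f
c - c - c :: c :: f :: f
c - c - c :: c :: c :: f
c - c - c :: c :: c :: c

[e [e [e [t [f c]]] - [t [f c]]] - [t [t [t [t [f c]] :: [f c]] :: [f c]] :: [f c]]]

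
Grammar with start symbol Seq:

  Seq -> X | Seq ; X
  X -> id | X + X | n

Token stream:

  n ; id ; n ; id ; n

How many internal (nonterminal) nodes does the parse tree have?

10

[Seq [Seq [Seq [Seq [Seq [X n]] ; [X id]] ; [X n]] ; [X id]] ; [X n]]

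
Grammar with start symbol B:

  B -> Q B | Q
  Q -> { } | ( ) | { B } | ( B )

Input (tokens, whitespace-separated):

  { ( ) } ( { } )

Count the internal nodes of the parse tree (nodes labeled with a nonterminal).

[B [Q { [B [Q ( )]] }] [B [Q ( [B [Q { }]] )]]]

8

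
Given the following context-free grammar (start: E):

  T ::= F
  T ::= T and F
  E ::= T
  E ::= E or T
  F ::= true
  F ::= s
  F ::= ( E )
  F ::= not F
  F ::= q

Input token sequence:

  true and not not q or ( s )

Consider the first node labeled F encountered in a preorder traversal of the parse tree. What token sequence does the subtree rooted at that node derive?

[E [E [T [T [F true]] and [F not [F not [F q]]]]] or [T [F ( [E [T [F s]]] )]]]

true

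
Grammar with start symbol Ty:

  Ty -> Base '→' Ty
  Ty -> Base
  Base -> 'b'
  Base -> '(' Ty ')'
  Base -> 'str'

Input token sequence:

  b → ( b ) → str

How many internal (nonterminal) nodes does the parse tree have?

8

[Ty [Base b] → [Ty [Base ( [Ty [Base b]] )] → [Ty [Base str]]]]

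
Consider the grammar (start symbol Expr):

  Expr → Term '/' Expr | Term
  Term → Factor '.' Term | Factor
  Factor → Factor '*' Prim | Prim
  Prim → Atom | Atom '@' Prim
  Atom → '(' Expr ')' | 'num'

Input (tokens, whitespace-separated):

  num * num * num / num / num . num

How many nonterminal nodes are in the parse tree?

25

[Expr [Term [Factor [Factor [Factor [Prim [Atom num]]] * [Prim [Atom num]]] * [Prim [Atom num]]]] / [Expr [Term [Factor [Prim [Atom num]]]] / [Expr [Term [Factor [Prim [Atom num]]] . [Term [Factor [Prim [Atom num]]]]]]]]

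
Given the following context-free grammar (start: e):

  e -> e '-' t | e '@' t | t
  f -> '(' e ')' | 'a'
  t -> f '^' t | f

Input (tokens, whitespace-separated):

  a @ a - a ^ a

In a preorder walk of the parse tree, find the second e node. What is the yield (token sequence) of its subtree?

[e [e [e [t [f a]]] @ [t [f a]]] - [t [f a] ^ [t [f a]]]]

a @ a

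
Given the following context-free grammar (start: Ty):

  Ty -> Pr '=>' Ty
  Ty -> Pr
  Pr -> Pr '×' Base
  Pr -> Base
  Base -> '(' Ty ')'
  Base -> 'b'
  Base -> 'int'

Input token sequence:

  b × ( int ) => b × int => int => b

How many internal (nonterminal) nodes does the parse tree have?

19

[Ty [Pr [Pr [Base b]] × [Base ( [Ty [Pr [Base int]]] )]] => [Ty [Pr [Pr [Base b]] × [Base int]] => [Ty [Pr [Base int]] => [Ty [Pr [Base b]]]]]]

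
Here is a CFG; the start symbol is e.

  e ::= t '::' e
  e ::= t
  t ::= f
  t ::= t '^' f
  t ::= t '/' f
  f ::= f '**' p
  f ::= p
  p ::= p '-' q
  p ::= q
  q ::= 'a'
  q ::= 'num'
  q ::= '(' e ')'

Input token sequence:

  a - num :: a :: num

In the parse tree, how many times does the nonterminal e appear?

3

[e [t [f [p [p [q a]] - [q num]]]] :: [e [t [f [p [q a]]]] :: [e [t [f [p [q num]]]]]]]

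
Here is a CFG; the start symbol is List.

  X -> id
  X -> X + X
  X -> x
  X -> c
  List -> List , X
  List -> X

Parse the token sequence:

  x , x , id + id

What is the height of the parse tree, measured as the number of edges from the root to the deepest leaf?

[List [List [List [X x]] , [X x]] , [X [X id] + [X id]]]

4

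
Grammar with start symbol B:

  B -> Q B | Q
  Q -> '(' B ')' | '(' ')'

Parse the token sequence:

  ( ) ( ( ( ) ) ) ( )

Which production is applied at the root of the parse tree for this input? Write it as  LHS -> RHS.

[B [Q ( )] [B [Q ( [B [Q ( [B [Q ( )]] )]] )] [B [Q ( )]]]]

B -> Q B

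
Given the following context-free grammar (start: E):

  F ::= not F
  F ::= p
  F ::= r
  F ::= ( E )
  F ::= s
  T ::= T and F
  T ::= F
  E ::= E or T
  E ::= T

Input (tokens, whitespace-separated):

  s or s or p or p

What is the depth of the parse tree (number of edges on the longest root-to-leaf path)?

[E [E [E [E [T [F s]]] or [T [F s]]] or [T [F p]]] or [T [F p]]]

6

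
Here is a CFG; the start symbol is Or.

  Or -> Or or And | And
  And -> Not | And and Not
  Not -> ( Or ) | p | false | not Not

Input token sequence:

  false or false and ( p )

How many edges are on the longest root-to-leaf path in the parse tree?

6

[Or [Or [And [Not false]]] or [And [And [Not false]] and [Not ( [Or [And [Not p]]] )]]]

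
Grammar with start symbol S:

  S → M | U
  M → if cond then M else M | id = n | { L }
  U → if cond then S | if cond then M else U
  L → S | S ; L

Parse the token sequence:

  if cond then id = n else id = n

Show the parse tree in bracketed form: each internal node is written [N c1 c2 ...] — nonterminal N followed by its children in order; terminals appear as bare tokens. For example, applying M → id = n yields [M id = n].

[S [M if cond then [M id = n] else [M id = n]]]

S
M
if cond then M else M
if cond then id = n else M
if cond then id = n else id = n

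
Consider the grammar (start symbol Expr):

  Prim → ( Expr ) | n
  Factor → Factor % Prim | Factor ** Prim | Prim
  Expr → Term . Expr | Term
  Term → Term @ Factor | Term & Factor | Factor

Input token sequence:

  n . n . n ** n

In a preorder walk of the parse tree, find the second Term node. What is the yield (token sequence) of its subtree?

[Expr [Term [Factor [Prim n]]] . [Expr [Term [Factor [Prim n]]] . [Expr [Term [Factor [Factor [Prim n]] ** [Prim n]]]]]]

n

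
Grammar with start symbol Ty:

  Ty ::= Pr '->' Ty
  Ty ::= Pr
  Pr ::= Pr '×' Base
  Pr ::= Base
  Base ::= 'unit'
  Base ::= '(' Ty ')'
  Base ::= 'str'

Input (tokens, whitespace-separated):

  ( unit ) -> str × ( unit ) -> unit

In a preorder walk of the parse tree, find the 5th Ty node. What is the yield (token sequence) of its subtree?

[Ty [Pr [Base ( [Ty [Pr [Base unit]]] )]] -> [Ty [Pr [Pr [Base str]] × [Base ( [Ty [Pr [Base unit]]] )]] -> [Ty [Pr [Base unit]]]]]

unit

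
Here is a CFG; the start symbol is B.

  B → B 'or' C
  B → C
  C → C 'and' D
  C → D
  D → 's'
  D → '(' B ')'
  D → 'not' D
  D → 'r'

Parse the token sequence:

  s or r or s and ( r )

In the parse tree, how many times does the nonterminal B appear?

4

[B [B [B [C [D s]]] or [C [D r]]] or [C [C [D s]] and [D ( [B [C [D r]]] )]]]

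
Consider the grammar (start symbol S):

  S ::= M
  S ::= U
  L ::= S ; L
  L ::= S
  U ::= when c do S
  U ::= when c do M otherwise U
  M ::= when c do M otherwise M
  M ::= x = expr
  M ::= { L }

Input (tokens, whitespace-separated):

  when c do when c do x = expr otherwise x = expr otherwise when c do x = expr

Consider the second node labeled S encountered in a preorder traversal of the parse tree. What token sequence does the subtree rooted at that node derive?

x = expr

[S [U when c do [M when c do [M x = expr] otherwise [M x = expr]] otherwise [U when c do [S [M x = expr]]]]]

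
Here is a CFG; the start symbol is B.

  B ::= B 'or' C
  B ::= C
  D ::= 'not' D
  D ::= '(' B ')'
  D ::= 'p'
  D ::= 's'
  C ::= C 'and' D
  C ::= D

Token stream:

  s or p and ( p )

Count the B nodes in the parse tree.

3

[B [B [C [D s]]] or [C [C [D p]] and [D ( [B [C [D p]]] )]]]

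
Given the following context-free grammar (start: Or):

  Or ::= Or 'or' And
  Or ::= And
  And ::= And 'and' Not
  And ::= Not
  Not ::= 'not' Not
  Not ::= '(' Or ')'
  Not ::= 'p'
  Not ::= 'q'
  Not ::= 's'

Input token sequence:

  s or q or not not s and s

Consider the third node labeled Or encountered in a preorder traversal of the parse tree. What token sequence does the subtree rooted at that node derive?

[Or [Or [Or [And [Not s]]] or [And [Not q]]] or [And [And [Not not [Not not [Not s]]]] and [Not s]]]

s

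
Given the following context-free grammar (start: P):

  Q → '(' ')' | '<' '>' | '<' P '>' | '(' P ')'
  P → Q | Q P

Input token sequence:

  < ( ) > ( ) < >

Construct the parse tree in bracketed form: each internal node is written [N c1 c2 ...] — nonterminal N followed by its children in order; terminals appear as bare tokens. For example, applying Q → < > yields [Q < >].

P
Q P
< P > P
< Q > P
< ( ) > P
< ( ) > Q P
< ( ) > ( ) P
< ( ) > ( ) Q
< ( ) > ( ) < >

[P [Q < [P [Q ( )]] >] [P [Q ( )] [P [Q < >]]]]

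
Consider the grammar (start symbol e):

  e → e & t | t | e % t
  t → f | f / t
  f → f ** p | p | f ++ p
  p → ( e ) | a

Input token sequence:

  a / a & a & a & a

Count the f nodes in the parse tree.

[e [e [e [e [t [f [p a]] / [t [f [p a]]]]] & [t [f [p a]]]] & [t [f [p a]]]] & [t [f [p a]]]]

5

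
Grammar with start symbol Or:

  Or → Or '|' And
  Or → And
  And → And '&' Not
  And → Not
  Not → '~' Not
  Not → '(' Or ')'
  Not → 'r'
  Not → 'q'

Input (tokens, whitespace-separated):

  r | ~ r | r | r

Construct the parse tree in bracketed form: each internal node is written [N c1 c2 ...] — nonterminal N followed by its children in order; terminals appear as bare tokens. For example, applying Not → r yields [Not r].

[Or [Or [Or [Or [And [Not r]]] | [And [Not ~ [Not r]]]] | [And [Not r]]] | [And [Not r]]]

Or
Or | And
Or | And | And
Or | And | And | And
And | And | And | And
Not | And | And | And
r | And | And | And
r | Not | And | And
r | ~ Not | And | And
r | ~ r | And | And
r | ~ r | Not | And
r | ~ r | r | And
r | ~ r | r | Not
r | ~ r | r | r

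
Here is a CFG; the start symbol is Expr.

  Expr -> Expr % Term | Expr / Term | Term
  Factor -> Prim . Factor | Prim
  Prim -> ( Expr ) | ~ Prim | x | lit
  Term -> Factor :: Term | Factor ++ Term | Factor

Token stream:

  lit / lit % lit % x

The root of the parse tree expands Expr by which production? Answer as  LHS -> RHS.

Expr -> Expr % Term

[Expr [Expr [Expr [Expr [Term [Factor [Prim lit]]]] / [Term [Factor [Prim lit]]]] % [Term [Factor [Prim lit]]]] % [Term [Factor [Prim x]]]]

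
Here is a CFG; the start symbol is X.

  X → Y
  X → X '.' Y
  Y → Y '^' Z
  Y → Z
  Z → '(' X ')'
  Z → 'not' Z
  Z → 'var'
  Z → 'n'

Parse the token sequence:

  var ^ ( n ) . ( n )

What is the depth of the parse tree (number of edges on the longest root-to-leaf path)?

[X [X [Y [Y [Z var]] ^ [Z ( [X [Y [Z n]]] )]]] . [Y [Z ( [X [Y [Z n]]] )]]]

7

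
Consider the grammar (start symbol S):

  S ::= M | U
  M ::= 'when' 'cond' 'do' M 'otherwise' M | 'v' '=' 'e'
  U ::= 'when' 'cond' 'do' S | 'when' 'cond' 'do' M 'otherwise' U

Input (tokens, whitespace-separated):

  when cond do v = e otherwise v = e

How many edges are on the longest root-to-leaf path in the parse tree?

[S [M when cond do [M v = e] otherwise [M v = e]]]

3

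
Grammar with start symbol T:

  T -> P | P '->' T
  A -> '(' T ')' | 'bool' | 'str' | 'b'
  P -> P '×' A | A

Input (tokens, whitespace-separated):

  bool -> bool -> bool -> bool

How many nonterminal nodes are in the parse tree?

[T [P [A bool]] -> [T [P [A bool]] -> [T [P [A bool]] -> [T [P [A bool]]]]]]

12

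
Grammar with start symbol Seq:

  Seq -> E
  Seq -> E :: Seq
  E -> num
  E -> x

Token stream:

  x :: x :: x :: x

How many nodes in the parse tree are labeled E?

4

[Seq [E x] :: [Seq [E x] :: [Seq [E x] :: [Seq [E x]]]]]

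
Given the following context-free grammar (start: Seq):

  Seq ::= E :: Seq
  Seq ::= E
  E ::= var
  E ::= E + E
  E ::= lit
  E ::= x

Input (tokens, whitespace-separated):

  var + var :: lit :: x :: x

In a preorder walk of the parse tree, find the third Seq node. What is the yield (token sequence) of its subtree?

[Seq [E [E var] + [E var]] :: [Seq [E lit] :: [Seq [E x] :: [Seq [E x]]]]]

x :: x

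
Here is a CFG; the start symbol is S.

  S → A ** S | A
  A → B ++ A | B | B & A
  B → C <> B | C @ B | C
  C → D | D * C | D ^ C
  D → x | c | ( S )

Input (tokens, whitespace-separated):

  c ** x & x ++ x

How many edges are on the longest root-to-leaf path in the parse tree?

[S [A [B [C [D c]]]] ** [S [A [B [C [D x]]] & [A [B [C [D x]]] ++ [A [B [C [D x]]]]]]]]

8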